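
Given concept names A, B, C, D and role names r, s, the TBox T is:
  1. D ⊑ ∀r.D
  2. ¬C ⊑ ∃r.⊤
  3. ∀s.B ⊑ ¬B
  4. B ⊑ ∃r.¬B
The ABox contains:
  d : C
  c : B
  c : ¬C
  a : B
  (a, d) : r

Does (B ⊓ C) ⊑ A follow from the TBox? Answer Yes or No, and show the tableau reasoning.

1. (B ⊓ C) ⊑ A  ⇔  ((B ⊓ C) ⊓ ¬A) unsat w.r.t. T
   apply at x₀: B⊑∃r.¬B
   open: L(x₀) ⊇ {B, C, ¬A, ¬D, ∃r.¬B, …} (+ ∃-successors)
2. Hence (B ⊓ C) ⊑ A: not entailed.

No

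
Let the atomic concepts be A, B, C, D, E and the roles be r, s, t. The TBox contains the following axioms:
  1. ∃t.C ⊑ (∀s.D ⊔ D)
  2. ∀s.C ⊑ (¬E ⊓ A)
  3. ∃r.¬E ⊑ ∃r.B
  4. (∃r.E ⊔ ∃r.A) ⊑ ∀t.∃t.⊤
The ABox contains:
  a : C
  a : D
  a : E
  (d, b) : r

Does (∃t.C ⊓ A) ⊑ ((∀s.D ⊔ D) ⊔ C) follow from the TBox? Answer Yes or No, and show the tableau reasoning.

1. (∃t.C ⊓ A) ⊑ ((∀s.D ⊔ D) ⊔ C)  ⇔  ((∃t.C ⊓ A) ⊓ ((∃s.¬D ⊓ ¬D) ⊓ ¬C)) unsat w.r.t. T
   all branches close; clash {D, ¬D} at x₀
2. Hence (∃t.C ⊓ A) ⊑ ((∀s.D ⊔ D) ⊔ C): entailed.

Yes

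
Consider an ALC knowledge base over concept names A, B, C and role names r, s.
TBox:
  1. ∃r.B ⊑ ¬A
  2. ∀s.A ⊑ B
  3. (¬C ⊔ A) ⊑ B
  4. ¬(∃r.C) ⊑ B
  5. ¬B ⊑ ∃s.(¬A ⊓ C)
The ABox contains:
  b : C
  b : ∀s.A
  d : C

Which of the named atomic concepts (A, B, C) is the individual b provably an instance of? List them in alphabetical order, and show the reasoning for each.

{B, C}

1. b : A?  L(b) = {C, ∀s.A} ∪ {¬A}
   apply at b: ∀s.A⊑B
   open: L(b) ⊇ {B, C, ¬A, ∀s.A, ∃r.C} (+ ∃-successors) — b ∉ A possible
2. b : B?  L(b) = {C, ∀s.A} ∪ {¬B}
   clash {B, ¬B} at b — b ∈ B
3. b : C?  L(b) = {C, ∀s.A} ∪ {¬C}
   clash {C, ¬C} at b — b ∈ C
4. Entailed for b: {B, C}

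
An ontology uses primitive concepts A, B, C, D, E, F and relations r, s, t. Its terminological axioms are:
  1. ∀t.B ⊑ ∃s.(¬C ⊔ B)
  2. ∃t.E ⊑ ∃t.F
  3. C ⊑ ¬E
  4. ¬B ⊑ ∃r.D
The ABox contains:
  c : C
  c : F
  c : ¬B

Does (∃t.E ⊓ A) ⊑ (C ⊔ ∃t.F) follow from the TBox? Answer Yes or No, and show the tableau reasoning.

1. (∃t.E ⊓ A) ⊑ (C ⊔ ∃t.F)  ⇔  ((∃t.E ⊓ A) ⊓ (¬C ⊓ ∀t.¬F)) unsat w.r.t. T
   all branches close; clash {F, ¬F} at an ∃-successor
2. Hence (∃t.E ⊓ A) ⊑ (C ⊔ ∃t.F): entailed.

Yes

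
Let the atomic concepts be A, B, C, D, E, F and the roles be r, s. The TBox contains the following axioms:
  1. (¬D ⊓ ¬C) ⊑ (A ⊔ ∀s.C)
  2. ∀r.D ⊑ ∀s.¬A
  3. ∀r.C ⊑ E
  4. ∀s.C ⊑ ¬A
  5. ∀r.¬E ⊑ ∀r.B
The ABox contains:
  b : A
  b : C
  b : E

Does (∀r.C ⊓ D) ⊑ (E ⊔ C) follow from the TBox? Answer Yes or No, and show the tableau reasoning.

1. (∀r.C ⊓ D) ⊑ (E ⊔ C)  ⇔  ((∀r.C ⊓ D) ⊓ (¬E ⊓ ¬C)) unsat w.r.t. T
   all branches close; clash {E, ¬E} at x₀
2. Hence (∀r.C ⊓ D) ⊑ (E ⊔ C): entailed.

Yes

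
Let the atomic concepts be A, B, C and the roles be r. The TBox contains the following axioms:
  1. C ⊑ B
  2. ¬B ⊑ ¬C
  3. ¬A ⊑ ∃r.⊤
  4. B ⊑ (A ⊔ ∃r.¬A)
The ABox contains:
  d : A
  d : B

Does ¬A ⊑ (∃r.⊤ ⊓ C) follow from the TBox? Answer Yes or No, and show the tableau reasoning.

No

1. ¬A ⊑ (∃r.⊤ ⊓ C)  ⇔  (¬A ⊓ (∀r.⊥ ⊔ ¬C)) unsat w.r.t. T
   apply at x₀: ¬A⊑∃r.⊤
   open: L(x₀) ⊇ {B, ¬A, ¬C, ∃r.¬A, ∃r.⊤} (+ ∃-successors)
2. Hence ¬A ⊑ (∃r.⊤ ⊓ C): not entailed.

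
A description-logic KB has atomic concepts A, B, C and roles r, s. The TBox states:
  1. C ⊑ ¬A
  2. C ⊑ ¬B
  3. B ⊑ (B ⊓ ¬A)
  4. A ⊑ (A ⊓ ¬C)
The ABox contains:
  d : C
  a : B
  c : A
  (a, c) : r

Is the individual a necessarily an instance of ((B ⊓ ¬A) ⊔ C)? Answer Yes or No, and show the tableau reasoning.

Yes

1. a : ((B ⊓ ¬A) ⊔ C)?  L(a) = {B} ∪ {((¬B ⊔ A) ⊓ ¬C)}
   clash {A, ¬A} at a — a ∈ ((B ⊓ ¬A) ⊔ C)
2. Hence a : ((B ⊓ ¬A) ⊔ C): entailed.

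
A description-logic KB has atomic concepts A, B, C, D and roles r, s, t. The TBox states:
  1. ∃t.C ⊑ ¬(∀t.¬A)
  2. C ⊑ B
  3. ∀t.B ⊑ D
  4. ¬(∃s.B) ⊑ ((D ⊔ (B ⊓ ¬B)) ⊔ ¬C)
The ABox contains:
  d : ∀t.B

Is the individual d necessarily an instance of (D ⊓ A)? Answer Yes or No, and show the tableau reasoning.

No

1. d : (D ⊓ A)?  L(d) = {∀t.B} ∪ {(¬D ⊔ ¬A)}
   apply at d: ∀t.B⊑D
   open: L(d) ⊇ {D, ¬A, ¬C, ∀t.B, ∀t.¬C, …} (+ ∃-successors) — d ∉ (D ⊓ A) possible
2. Hence d : (D ⊓ A): not entailed.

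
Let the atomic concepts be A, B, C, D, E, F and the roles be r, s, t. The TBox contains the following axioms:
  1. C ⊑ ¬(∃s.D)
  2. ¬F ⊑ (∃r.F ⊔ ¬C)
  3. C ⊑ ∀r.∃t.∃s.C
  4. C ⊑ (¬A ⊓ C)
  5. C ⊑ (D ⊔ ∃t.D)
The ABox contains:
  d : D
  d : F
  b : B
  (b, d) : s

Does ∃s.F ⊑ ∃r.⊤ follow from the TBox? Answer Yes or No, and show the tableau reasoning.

No

1. ∃s.F ⊑ ∃r.⊤  ⇔  (∃s.F ⊓ ∀r.⊥) unsat w.r.t. T
   open: L(x₀) ⊇ {F, ¬C, ∀r.⊥, ∃s.F} (+ ∃-successors)
2. Hence ∃s.F ⊑ ∃r.⊤: not entailed.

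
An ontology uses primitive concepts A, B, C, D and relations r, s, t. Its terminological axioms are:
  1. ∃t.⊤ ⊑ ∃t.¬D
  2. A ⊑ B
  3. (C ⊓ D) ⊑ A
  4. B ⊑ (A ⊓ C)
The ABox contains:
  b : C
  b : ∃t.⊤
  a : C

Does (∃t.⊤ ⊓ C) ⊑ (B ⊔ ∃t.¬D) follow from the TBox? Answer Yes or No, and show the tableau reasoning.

1. (∃t.⊤ ⊓ C) ⊑ (B ⊔ ∃t.¬D)  ⇔  ((∃t.⊤ ⊓ C) ⊓ (¬B ⊓ ∀t.D)) unsat w.r.t. T
   all branches close; clash {B, ¬B} at x₀
2. Hence (∃t.⊤ ⊓ C) ⊑ (B ⊔ ∃t.¬D): entailed.

Yes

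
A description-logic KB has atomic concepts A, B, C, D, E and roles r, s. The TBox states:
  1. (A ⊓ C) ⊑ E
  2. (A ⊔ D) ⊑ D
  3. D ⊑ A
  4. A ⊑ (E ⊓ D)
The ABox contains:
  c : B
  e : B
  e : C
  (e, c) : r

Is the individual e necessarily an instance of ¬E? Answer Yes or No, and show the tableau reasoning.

1. e : ¬E?  L(e) = {B, C} ∪ {E}
   open: L(e) ⊇ {B, C, E, ¬A, ¬D} — e ∉ ¬E possible
2. Hence e : ¬E: not entailed.

No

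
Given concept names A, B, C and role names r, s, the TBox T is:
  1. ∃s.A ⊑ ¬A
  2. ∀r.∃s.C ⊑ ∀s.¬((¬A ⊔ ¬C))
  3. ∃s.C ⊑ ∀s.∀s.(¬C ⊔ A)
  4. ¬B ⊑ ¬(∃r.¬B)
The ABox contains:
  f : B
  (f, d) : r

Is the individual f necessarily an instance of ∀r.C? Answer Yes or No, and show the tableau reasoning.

No

1. f : ∀r.C?  L(f) = {B} ∪ {∃r.¬C}
   open: L(f) ⊇ {B, ∀s.¬A, ∀s.¬C, ∃r.¬C, ∃r.∀s.¬C} (+ ∃-successors) — f ∉ ∀r.C possible
2. Hence f : ∀r.C: not entailed.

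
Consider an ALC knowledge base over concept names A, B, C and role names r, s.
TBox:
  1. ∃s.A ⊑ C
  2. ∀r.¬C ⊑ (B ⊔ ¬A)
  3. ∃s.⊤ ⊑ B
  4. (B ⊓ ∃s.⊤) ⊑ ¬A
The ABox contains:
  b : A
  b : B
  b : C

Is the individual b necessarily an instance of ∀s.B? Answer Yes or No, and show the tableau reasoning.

Yes

1. b : ∀s.B?  L(b) = {A, B, C} ∪ {∃s.¬B}
   clash {A, ¬A} at b — b ∈ ∀s.B
2. Hence b : ∀s.B: entailed.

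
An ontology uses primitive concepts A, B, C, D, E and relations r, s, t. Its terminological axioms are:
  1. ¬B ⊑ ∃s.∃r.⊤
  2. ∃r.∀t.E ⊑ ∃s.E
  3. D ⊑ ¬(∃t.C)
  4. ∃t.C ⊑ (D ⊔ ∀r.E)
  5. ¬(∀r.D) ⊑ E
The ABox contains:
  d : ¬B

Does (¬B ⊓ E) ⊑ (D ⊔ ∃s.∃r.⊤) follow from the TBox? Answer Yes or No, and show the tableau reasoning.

1. (¬B ⊓ E) ⊑ (D ⊔ ∃s.∃r.⊤)  ⇔  ((¬B ⊓ E) ⊓ (¬D ⊓ ∀s.∀r.⊥)) unsat w.r.t. T
   all branches close; clash ⊥ at an ∃-successor
2. Hence (¬B ⊓ E) ⊑ (D ⊔ ∃s.∃r.⊤): entailed.

Yes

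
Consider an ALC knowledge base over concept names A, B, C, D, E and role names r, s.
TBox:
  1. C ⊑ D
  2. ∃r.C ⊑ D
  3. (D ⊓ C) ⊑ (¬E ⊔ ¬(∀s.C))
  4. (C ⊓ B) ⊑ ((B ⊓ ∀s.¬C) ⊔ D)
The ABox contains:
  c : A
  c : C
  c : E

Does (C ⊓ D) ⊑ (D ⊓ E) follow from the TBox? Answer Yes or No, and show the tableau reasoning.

No

1. (C ⊓ D) ⊑ (D ⊓ E)  ⇔  ((C ⊓ D) ⊓ (¬D ⊔ ¬E)) unsat w.r.t. T
   open: L(x₀) ⊇ {C, D, ¬B, ¬E}
2. Hence (C ⊓ D) ⊑ (D ⊓ E): not entailed.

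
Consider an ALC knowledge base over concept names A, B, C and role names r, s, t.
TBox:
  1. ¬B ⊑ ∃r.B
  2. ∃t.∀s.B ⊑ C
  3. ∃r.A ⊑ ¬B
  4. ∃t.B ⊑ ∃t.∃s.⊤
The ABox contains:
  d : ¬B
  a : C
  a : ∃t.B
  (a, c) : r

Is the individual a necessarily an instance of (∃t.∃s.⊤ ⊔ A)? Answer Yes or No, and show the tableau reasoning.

Yes

1. a : (∃t.∃s.⊤ ⊔ A)?  L(a) = {C, ∃t.B} ∪ {(∀t.∀s.⊥ ⊓ ¬A)}
   clash ⊥ at an ∃-successor — a ∈ (∃t.∃s.⊤ ⊔ A)
2. Hence a : (∃t.∃s.⊤ ⊔ A): entailed.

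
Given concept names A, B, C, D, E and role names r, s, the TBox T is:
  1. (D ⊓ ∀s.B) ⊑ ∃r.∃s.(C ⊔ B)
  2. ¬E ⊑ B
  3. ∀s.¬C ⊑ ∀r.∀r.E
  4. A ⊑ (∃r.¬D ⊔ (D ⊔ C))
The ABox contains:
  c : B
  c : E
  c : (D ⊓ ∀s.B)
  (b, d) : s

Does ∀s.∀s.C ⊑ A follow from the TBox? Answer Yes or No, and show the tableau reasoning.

1. ∀s.∀s.C ⊑ A  ⇔  (∀s.∀s.C ⊓ ¬A) unsat w.r.t. T
   open: L(x₀) ⊇ {E, ¬A, ¬D, ∀s.∀s.C, ∃s.C} (+ ∃-successors)
2. Hence ∀s.∀s.C ⊑ A: not entailed.

No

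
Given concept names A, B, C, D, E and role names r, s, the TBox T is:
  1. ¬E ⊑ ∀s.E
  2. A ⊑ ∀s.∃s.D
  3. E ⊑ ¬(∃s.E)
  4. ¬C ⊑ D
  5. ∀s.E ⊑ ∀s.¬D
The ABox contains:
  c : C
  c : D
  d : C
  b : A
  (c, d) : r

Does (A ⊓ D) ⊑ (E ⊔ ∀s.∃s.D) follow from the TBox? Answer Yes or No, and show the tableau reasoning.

1. (A ⊓ D) ⊑ (E ⊔ ∀s.∃s.D)  ⇔  ((A ⊓ D) ⊓ (¬E ⊓ ∃s.∀s.¬D)) unsat w.r.t. T
   all branches close; clash {D, ¬D} at an ∃-successor
2. Hence (A ⊓ D) ⊑ (E ⊔ ∀s.∃s.D): entailed.

Yes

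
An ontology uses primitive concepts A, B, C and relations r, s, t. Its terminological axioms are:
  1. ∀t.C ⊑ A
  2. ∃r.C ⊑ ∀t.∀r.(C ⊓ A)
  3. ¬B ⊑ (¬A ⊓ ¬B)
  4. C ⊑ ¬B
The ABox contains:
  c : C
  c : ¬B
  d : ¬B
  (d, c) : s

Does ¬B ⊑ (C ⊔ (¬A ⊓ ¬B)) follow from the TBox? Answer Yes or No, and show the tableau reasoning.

Yes

1. ¬B ⊑ (C ⊔ (¬A ⊓ ¬B))  ⇔  (¬B ⊓ (¬C ⊓ (A ⊔ B))) unsat w.r.t. T
   all branches close; clash {B, ¬B} at x₀
2. Hence ¬B ⊑ (C ⊔ (¬A ⊓ ¬B)): entailed.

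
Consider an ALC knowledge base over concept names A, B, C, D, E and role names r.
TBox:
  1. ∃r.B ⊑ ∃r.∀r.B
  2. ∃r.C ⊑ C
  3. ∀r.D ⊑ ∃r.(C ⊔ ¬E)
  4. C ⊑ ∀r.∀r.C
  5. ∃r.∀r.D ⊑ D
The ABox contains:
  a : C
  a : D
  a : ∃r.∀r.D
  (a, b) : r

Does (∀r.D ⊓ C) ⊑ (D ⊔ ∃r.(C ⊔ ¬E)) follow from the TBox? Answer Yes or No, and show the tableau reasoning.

Yes

1. (∀r.D ⊓ C) ⊑ (D ⊔ ∃r.(C ⊔ ¬E))  ⇔  ((∀r.D ⊓ C) ⊓ (¬D ⊓ ∀r.(¬C ⊓ E))) unsat w.r.t. T
   all branches close; clash {D, ¬D} at x₀
2. Hence (∀r.D ⊓ C) ⊑ (D ⊔ ∃r.(C ⊔ ¬E)): entailed.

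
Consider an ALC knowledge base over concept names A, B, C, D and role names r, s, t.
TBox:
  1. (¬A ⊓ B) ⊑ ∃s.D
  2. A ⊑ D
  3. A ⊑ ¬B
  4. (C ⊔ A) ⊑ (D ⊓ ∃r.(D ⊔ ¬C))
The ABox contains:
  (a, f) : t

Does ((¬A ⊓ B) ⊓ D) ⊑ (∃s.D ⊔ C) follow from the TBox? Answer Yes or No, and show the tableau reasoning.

1. ((¬A ⊓ B) ⊓ D) ⊑ (∃s.D ⊔ C)  ⇔  (((¬A ⊓ B) ⊓ D) ⊓ (∀s.¬D ⊓ ¬C)) unsat w.r.t. T
   all branches close; clash {D, ¬D} at an ∃-successor
2. Hence ((¬A ⊓ B) ⊓ D) ⊑ (∃s.D ⊔ C): entailed.

Yes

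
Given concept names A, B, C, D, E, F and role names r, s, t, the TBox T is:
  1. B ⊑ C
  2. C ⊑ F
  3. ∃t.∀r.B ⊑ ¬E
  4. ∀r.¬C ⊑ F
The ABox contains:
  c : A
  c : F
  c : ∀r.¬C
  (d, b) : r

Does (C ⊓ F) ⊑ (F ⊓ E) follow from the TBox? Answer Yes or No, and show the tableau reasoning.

No

1. (C ⊓ F) ⊑ (F ⊓ E)  ⇔  ((C ⊓ F) ⊓ (¬F ⊔ ¬E)) unsat w.r.t. T
   open: L(x₀) ⊇ {C, F, ¬E}
2. Hence (C ⊓ F) ⊑ (F ⊓ E): not entailed.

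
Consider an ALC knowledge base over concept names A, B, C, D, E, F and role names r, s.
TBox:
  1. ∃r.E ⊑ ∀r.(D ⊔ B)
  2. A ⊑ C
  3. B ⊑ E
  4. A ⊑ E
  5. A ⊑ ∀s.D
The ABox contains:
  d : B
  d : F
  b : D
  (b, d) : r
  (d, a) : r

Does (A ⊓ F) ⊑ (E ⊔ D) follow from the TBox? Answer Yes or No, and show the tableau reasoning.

Yes

1. (A ⊓ F) ⊑ (E ⊔ D)  ⇔  ((A ⊓ F) ⊓ (¬E ⊓ ¬D)) unsat w.r.t. T
   all branches close; clash {E, ¬E} at x₀
2. Hence (A ⊓ F) ⊑ (E ⊔ D): entailed.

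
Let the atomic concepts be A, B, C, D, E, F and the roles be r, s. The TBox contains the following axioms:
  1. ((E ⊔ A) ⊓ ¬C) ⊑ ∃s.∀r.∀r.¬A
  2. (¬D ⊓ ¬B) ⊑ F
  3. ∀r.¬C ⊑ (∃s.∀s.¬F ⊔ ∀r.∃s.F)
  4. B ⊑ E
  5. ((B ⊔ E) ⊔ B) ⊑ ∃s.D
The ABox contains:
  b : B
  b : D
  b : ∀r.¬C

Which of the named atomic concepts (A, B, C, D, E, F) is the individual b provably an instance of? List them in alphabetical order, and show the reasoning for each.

1. b : A?  L(b) = {B, D, ∀r.¬C} ∪ {¬A}
   apply at b: ∀r.¬C⊑(∃s.∀s.¬F ⊔ ∀r.∃s.F); B⊑E
   open: L(b) ⊇ {B, C, D, E, ¬A, …} (+ ∃-successors) — b ∉ A possible
2. b : B?  L(b) = {B, D, ∀r.¬C} ∪ {¬B}
   clash {B, ¬B} at b — b ∈ B
3. b : C?  L(b) = {B, D, ∀r.¬C} ∪ {¬C}
   apply at b: ∀r.¬C⊑(∃s.∀s.¬F ⊔ ∀r.∃s.F); B⊑E
   open: L(b) ⊇ {B, D, E, ¬C, ∀r.¬C, …} (+ ∃-successors) — b ∉ C possible
4. b : D?  L(b) = {B, D, ∀r.¬C} ∪ {¬D}
   clash {D, ¬D} at b — b ∈ D
5. b : E?  L(b) = {B, D, ∀r.¬C} ∪ {¬E}
   clash {E, ¬E} at b — b ∈ E
6. b : F?  L(b) = {B, D, ∀r.¬C} ∪ {¬F}
   apply at b: ∀r.¬C⊑(∃s.∀s.¬F ⊔ ∀r.∃s.F); B⊑E
   open: L(b) ⊇ {B, C, D, E, ¬F, …} (+ ∃-successors) — b ∉ F possible
7. Entailed for b: {B, D, E}

{B, D, E}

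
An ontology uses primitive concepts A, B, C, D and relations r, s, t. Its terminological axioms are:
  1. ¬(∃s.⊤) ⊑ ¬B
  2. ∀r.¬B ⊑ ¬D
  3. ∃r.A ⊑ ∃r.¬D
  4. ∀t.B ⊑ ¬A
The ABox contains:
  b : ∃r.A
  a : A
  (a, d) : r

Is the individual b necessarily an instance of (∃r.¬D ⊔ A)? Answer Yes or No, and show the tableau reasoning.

1. b : (∃r.¬D ⊔ A)?  L(b) = {∃r.A} ∪ {(∀r.D ⊓ ¬A)}
   clash {D, ¬D} at an ∃-successor — b ∈ (∃r.¬D ⊔ A)
2. Hence b : (∃r.¬D ⊔ A): entailed.

Yes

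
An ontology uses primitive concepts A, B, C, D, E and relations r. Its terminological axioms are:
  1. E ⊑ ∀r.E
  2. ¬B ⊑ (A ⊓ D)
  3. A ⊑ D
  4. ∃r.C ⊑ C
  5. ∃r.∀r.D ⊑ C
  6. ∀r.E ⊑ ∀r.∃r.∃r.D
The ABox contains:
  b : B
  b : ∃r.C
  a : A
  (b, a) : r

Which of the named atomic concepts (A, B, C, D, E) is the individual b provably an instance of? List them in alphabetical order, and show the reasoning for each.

1. b : A?  L(b) = {B, ∃r.C} ∪ {¬A}
   apply at b: ∃r.C⊑C
   open: L(b) ⊇ {B, C, ¬A, ¬E, ∃r.C, …} (+ ∃-successors) — b ∉ A possible
2. b : B?  L(b) = {B, ∃r.C} ∪ {¬B}
   clash {B, ¬B} at b — b ∈ B
3. b : C?  L(b) = {B, ∃r.C} ∪ {¬C}
   clash {C, ¬C} at b — b ∈ C
4. b : D?  L(b) = {B, ∃r.C} ∪ {¬D}
   apply at b: ∃r.C⊑C
   open: L(b) ⊇ {B, C, ¬A, ¬D, ¬E, …} (+ ∃-successors) — b ∉ D possible
5. b : E?  L(b) = {B, ∃r.C} ∪ {¬E}
   apply at b: ∃r.C⊑C
   open: L(b) ⊇ {B, C, ¬A, ¬E, ∃r.C, …} (+ ∃-successors) — b ∉ E possible
6. Entailed for b: {B, C}

{B, C}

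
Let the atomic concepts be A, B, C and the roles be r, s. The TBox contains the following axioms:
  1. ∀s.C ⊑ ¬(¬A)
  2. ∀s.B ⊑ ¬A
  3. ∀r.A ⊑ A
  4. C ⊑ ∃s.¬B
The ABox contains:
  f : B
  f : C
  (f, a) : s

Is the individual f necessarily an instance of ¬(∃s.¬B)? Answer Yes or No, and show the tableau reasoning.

No

1. f : ¬(∃s.¬B)?  L(f) = {B, C} ∪ {∃s.¬B}
   open: L(f) ⊇ {B, C, ∃r.¬A, ∃s.¬B, ∃s.¬C} (+ ∃-successors) — f ∉ ¬(∃s.¬B) possible
2. Hence f : ¬(∃s.¬B): not entailed.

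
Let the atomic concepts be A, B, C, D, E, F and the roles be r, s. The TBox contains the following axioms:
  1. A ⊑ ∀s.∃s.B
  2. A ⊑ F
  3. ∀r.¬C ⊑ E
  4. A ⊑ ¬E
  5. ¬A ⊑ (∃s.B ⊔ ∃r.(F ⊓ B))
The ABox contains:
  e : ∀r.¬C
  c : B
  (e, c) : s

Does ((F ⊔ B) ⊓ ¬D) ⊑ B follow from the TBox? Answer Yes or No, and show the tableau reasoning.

No

1. ((F ⊔ B) ⊓ ¬D) ⊑ B  ⇔  (((F ⊔ B) ⊓ ¬D) ⊓ ¬B) unsat w.r.t. T
   open: L(x₀) ⊇ {F, ¬A, ¬B, ¬D, ∃r.C, …} (+ ∃-successors)
2. Hence ((F ⊔ B) ⊓ ¬D) ⊑ B: not entailed.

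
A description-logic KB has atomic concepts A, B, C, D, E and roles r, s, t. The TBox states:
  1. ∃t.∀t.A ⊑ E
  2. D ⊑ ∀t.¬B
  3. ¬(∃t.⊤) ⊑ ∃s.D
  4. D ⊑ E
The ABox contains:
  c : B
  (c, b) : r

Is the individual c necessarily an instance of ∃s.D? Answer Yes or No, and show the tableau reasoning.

1. c : ∃s.D?  L(c) = {B} ∪ {∀s.¬D}
   open: L(c) ⊇ {B, ¬D, ∀s.¬D, ∀t.∃t.¬A, ∃t.⊤} (+ ∃-successors) — c ∉ ∃s.D possible
2. Hence c : ∃s.D: not entailed.

No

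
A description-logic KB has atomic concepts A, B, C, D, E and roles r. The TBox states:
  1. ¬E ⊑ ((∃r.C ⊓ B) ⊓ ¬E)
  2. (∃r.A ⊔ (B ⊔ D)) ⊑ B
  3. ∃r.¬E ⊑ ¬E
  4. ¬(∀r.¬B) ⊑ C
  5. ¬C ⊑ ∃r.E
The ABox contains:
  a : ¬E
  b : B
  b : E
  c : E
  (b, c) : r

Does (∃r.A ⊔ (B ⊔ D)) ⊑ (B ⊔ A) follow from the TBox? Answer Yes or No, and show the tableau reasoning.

Yes

1. (∃r.A ⊔ (B ⊔ D)) ⊑ (B ⊔ A)  ⇔  ((∃r.A ⊔ (B ⊔ D)) ⊓ (¬B ⊓ ¬A)) unsat w.r.t. T
   all branches close; clash {B, ¬B} at x₀
2. Hence (∃r.A ⊔ (B ⊔ D)) ⊑ (B ⊔ A): entailed.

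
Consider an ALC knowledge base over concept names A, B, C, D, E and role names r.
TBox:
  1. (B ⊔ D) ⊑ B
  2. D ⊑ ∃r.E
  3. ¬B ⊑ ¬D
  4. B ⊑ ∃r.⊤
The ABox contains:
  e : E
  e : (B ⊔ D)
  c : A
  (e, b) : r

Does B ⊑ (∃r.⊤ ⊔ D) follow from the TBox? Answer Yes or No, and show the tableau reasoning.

1. B ⊑ (∃r.⊤ ⊔ D)  ⇔  (B ⊓ (∀r.⊥ ⊓ ¬D)) unsat w.r.t. T
   all branches close; clash ⊥ at an ∃-successor
2. Hence B ⊑ (∃r.⊤ ⊔ D): entailed.

Yes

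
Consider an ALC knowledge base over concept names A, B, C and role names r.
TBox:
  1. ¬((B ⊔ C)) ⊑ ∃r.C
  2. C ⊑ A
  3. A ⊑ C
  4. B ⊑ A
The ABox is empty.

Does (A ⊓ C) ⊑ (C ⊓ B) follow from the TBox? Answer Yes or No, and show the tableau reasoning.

No

1. (A ⊓ C) ⊑ (C ⊓ B)  ⇔  ((A ⊓ C) ⊓ (¬C ⊔ ¬B)) unsat w.r.t. T
   open: L(x₀) ⊇ {A, C, ¬B}
2. Hence (A ⊓ C) ⊑ (C ⊓ B): not entailed.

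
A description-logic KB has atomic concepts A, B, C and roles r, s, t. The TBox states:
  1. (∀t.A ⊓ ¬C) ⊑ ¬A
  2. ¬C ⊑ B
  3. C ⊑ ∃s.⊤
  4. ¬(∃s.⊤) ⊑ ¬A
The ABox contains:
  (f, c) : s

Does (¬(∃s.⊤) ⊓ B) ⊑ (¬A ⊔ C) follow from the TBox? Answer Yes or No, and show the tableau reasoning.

Yes

1. (¬(∃s.⊤) ⊓ B) ⊑ (¬A ⊔ C)  ⇔  ((∀s.⊥ ⊓ B) ⊓ (A ⊓ ¬C)) unsat w.r.t. T
   all branches close; clash {A, ¬A} at x₀
2. Hence (¬(∃s.⊤) ⊓ B) ⊑ (¬A ⊔ C): entailed.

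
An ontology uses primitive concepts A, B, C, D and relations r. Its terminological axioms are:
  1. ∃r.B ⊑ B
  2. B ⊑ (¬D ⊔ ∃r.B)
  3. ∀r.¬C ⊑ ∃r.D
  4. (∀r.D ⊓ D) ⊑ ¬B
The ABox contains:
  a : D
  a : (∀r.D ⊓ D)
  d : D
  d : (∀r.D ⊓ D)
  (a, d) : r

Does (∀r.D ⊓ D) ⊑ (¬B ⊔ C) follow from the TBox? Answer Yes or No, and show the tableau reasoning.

Yes

1. (∀r.D ⊓ D) ⊑ (¬B ⊔ C)  ⇔  ((∀r.D ⊓ D) ⊓ (B ⊓ ¬C)) unsat w.r.t. T
   all branches close; clash {B, ¬B} at x₀
2. Hence (∀r.D ⊓ D) ⊑ (¬B ⊔ C): entailed.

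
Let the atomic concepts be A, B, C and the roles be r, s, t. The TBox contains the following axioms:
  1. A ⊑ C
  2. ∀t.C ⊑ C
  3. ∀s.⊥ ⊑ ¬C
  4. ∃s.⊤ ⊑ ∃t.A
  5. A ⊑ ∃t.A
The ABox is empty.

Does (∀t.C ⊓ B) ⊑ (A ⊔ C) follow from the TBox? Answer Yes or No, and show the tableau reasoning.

1. (∀t.C ⊓ B) ⊑ (A ⊔ C)  ⇔  ((∀t.C ⊓ B) ⊓ (¬A ⊓ ¬C)) unsat w.r.t. T
   all branches close; clash {C, ¬C} at x₀
2. Hence (∀t.C ⊓ B) ⊑ (A ⊔ C): entailed.

Yes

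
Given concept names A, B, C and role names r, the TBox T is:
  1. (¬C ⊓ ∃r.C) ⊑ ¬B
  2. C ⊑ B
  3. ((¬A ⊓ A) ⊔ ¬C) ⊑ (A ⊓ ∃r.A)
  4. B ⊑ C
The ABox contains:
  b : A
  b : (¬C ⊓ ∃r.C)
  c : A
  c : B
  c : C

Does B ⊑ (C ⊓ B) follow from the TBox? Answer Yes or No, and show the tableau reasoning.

Yes

1. B ⊑ (C ⊓ B)  ⇔  (B ⊓ (¬C ⊔ ¬B)) unsat w.r.t. T
   all branches close; clash {B, ¬B} at x₀
2. Hence B ⊑ (C ⊓ B): entailed.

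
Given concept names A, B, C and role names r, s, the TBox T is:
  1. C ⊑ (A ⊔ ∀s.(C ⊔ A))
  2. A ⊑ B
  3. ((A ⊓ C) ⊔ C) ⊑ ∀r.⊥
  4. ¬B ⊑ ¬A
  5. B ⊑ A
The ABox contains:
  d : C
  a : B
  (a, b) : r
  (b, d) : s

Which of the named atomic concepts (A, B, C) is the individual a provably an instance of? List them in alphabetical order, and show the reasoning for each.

1. a : A?  L(a) = {B} ∪ {¬A}
   clash {A, ¬A} at a — a ∈ A
2. a : B?  L(a) = {B} ∪ {¬B}
   clash {B, ¬B} at a — a ∈ B
3. a : C?  L(a) = {B} ∪ {¬C}
   apply at a: B⊑A
   open: L(a) ⊇ {A, B, ¬C} — a ∉ C possible
4. Entailed for a: {A, B}

{A, B}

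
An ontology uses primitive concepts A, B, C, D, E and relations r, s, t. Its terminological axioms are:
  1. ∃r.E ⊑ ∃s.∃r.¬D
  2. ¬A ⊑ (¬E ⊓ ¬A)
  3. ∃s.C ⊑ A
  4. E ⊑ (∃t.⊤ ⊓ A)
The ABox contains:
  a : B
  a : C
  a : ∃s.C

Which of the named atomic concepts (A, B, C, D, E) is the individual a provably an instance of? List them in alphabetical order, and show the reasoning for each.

{A, B, C}

1. a : A?  L(a) = {B, C, ∃s.C} ∪ {¬A}
   clash {A, ¬A} at a — a ∈ A
2. a : B?  L(a) = {B, C, ∃s.C} ∪ {¬B}
   clash {B, ¬B} at a — a ∈ B
3. a : C?  L(a) = {B, C, ∃s.C} ∪ {¬C}
   clash {C, ¬C} at a — a ∈ C
4. a : D?  L(a) = {B, C, ∃s.C} ∪ {¬D}
   apply at a: ∃s.C⊑A
   open: L(a) ⊇ {A, B, C, ¬D, ¬E, …} (+ ∃-successors) — a ∉ D possible
5. a : E?  L(a) = {B, C, ∃s.C} ∪ {¬E}
   apply at a: ∃s.C⊑A
   open: L(a) ⊇ {A, B, C, ¬E, ∀r.¬E, …} (+ ∃-successors) — a ∉ E possible
6. Entailed for a: {A, B, C}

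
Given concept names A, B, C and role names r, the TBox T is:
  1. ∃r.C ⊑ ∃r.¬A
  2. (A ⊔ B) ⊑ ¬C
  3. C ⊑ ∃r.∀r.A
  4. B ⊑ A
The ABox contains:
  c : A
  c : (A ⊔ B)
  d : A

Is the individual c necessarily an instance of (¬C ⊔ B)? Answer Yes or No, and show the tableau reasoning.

1. c : (¬C ⊔ B)?  L(c) = {A, (A ⊔ B)} ∪ {(C ⊓ ¬B)}
   clash {C, ¬C} at c — c ∈ (¬C ⊔ B)
2. Hence c : (¬C ⊔ B): entailed.

Yes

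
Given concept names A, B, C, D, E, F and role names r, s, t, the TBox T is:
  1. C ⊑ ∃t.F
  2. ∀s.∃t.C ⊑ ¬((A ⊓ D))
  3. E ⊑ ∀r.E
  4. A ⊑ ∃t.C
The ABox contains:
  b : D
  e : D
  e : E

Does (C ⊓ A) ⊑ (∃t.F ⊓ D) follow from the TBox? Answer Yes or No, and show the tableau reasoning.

No

1. (C ⊓ A) ⊑ (∃t.F ⊓ D)  ⇔  ((C ⊓ A) ⊓ (∀t.¬F ⊔ ¬D)) unsat w.r.t. T
   apply at x₀: C⊑∃t.F; A⊑∃t.C
   open: L(x₀) ⊇ {A, C, ¬D, ¬E, ∃s.∀t.¬C, …} (+ ∃-successors)
2. Hence (C ⊓ A) ⊑ (∃t.F ⊓ D): not entailed.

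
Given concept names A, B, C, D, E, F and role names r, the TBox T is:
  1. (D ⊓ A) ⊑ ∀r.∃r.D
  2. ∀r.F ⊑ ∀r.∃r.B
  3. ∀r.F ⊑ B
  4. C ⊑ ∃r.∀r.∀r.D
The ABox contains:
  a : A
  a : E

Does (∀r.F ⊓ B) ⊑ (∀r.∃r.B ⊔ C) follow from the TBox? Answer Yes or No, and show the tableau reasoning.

Yes

1. (∀r.F ⊓ B) ⊑ (∀r.∃r.B ⊔ C)  ⇔  ((∀r.F ⊓ B) ⊓ (∃r.∀r.¬B ⊓ ¬C)) unsat w.r.t. T
   all branches close; clash {B, ¬B} at an ∃-successor
2. Hence (∀r.F ⊓ B) ⊑ (∀r.∃r.B ⊔ C): entailed.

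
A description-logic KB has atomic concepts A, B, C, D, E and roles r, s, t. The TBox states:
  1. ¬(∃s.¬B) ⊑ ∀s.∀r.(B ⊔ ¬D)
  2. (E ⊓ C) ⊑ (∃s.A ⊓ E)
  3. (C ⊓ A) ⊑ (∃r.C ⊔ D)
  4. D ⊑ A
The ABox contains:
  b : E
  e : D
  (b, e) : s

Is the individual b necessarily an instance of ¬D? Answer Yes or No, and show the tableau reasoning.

1. b : ¬D?  L(b) = {E} ∪ {D}
   apply at b: D⊑A
   open: L(b) ⊇ {A, D, E, ¬C, ∃s.¬B} (+ ∃-successors) — b ∉ ¬D possible
2. Hence b : ¬D: not entailed.

No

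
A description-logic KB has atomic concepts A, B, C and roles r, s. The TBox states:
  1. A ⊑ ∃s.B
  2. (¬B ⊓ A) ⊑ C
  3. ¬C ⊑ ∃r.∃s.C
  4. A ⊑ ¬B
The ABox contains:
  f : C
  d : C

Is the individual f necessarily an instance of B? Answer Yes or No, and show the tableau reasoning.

No

1. f : B?  L(f) = {C} ∪ {¬B}
   open: L(f) ⊇ {C, ¬A, ¬B} — f ∉ B possible
2. Hence f : B: not entailed.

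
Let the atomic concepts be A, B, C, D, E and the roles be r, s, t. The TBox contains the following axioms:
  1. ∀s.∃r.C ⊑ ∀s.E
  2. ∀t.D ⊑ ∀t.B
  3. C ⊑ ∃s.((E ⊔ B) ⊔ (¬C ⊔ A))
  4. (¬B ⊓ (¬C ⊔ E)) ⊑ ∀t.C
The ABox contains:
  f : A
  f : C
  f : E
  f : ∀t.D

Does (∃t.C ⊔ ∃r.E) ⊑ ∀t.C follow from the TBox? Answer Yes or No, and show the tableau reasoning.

1. (∃t.C ⊔ ∃r.E) ⊑ ∀t.C  ⇔  ((∃t.C ⊔ ∃r.E) ⊓ ∃t.¬C) unsat w.r.t. T
   open: L(x₀) ⊇ {B, ¬C, ∃s.∀r.¬C, ∃t.C, ∃t.¬C, …} (+ ∃-successors)
2. Hence (∃t.C ⊔ ∃r.E) ⊑ ∀t.C: not entailed.

No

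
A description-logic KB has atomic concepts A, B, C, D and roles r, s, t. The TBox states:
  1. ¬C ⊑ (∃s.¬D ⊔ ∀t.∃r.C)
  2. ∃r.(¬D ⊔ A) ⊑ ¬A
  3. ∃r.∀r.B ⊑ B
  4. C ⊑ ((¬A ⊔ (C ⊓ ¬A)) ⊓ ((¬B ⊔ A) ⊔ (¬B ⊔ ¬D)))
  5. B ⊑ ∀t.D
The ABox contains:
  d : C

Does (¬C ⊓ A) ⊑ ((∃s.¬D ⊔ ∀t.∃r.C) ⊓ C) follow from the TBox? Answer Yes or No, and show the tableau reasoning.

No

1. (¬C ⊓ A) ⊑ ((∃s.¬D ⊔ ∀t.∃r.C) ⊓ C)  ⇔  ((¬C ⊓ A) ⊓ ((∀s.D ⊓ ∃t.∀r.¬C) ⊔ ¬C)) unsat w.r.t. T
   apply at x₀: ¬C⊑(∃s.¬D ⊔ ∀t.∃r.C)
   open: L(x₀) ⊇ {A, ¬B, ¬C, ∀r.(D ⊓ ¬A), ∀r.∃r.¬B, …} (+ ∃-successors)
2. Hence (¬C ⊓ A) ⊑ ((∃s.¬D ⊔ ∀t.∃r.C) ⊓ C): not entailed.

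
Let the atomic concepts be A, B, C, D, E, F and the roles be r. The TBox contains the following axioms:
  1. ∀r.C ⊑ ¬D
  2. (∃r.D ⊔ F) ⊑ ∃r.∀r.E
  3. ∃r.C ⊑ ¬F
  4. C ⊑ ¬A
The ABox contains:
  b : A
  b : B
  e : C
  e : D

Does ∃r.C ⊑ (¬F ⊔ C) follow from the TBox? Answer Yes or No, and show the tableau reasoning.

Yes

1. ∃r.C ⊑ (¬F ⊔ C)  ⇔  (∃r.C ⊓ (F ⊓ ¬C)) unsat w.r.t. T
   all branches close; clash {F, ¬F} at x₀
2. Hence ∃r.C ⊑ (¬F ⊔ C): entailed.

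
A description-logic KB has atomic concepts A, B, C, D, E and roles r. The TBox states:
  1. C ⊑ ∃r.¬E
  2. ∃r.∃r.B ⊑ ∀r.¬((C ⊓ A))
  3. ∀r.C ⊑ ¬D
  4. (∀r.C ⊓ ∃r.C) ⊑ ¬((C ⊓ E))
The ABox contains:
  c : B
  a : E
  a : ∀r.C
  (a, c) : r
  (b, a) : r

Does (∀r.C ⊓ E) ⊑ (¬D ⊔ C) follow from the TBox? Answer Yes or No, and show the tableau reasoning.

Yes

1. (∀r.C ⊓ E) ⊑ (¬D ⊔ C)  ⇔  ((∀r.C ⊓ E) ⊓ (D ⊓ ¬C)) unsat w.r.t. T
   all branches close; clash {D, ¬D} at x₀
2. Hence (∀r.C ⊓ E) ⊑ (¬D ⊔ C): entailed.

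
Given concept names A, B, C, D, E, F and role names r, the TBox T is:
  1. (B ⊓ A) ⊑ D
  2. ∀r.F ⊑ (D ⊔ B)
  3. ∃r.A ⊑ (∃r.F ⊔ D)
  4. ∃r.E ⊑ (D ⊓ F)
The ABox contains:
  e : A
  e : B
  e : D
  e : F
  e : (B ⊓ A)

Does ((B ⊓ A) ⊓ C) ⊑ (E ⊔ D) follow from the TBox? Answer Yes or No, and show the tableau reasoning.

Yes

1. ((B ⊓ A) ⊓ C) ⊑ (E ⊔ D)  ⇔  (((B ⊓ A) ⊓ C) ⊓ (¬E ⊓ ¬D)) unsat w.r.t. T
   all branches close; clash {D, ¬D} at x₀
2. Hence ((B ⊓ A) ⊓ C) ⊑ (E ⊔ D): entailed.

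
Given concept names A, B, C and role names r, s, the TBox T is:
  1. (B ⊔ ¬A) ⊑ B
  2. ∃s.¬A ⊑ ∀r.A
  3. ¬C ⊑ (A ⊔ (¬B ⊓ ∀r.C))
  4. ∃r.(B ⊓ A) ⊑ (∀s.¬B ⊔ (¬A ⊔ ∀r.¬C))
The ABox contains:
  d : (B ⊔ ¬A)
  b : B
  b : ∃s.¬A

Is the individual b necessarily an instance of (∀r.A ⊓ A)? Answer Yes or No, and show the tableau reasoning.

No

1. b : (∀r.A ⊓ A)?  L(b) = {B, ∃s.¬A} ∪ {(∃r.¬A ⊔ ¬A)}
   apply at b: ∃s.¬A⊑∀r.A
   open: L(b) ⊇ {B, C, ¬A, ∀r.(¬B ⊔ ¬A), ∀r.A, …} (+ ∃-successors) — b ∉ (∀r.A ⊓ A) possible
2. Hence b : (∀r.A ⊓ A): not entailed.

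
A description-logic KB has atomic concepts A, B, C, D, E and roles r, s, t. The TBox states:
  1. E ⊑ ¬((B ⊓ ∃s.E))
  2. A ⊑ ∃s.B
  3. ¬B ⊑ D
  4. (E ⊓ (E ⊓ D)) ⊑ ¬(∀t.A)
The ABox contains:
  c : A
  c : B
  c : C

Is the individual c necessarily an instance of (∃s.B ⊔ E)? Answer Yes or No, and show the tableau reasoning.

1. c : (∃s.B ⊔ E)?  L(c) = {A, B, C} ∪ {(∀s.¬B ⊓ ¬E)}
   clash {B, ¬B} at an ∃-successor — c ∈ (∃s.B ⊔ E)
2. Hence c : (∃s.B ⊔ E): entailed.

Yes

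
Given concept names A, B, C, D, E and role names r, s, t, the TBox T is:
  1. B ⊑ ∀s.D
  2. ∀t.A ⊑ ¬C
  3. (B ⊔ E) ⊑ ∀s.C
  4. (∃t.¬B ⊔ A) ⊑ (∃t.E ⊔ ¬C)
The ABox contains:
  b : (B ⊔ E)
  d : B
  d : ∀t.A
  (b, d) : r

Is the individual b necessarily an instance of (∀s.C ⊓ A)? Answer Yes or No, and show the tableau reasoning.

1. b : (∀s.C ⊓ A)?  L(b) = {(B ⊔ E)} ∪ {(∃s.¬C ⊔ ¬A)}
   apply at b: (B ⊔ E)⊑∀s.C
   open: L(b) ⊇ {B, ¬A, ∀s.C, ∀s.D, ∀t.B, …} (+ ∃-successors) — b ∉ (∀s.C ⊓ A) possible
2. Hence b : (∀s.C ⊓ A): not entailed.

No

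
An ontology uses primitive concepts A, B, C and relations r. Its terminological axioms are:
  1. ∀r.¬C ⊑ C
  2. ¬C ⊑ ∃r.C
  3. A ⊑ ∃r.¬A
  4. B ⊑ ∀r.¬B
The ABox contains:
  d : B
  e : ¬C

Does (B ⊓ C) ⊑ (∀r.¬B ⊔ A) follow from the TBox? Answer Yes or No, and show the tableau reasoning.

1. (B ⊓ C) ⊑ (∀r.¬B ⊔ A)  ⇔  ((B ⊓ C) ⊓ (∃r.B ⊓ ¬A)) unsat w.r.t. T
   all branches close; clash {B, ¬B} at an ∃-successor
2. Hence (B ⊓ C) ⊑ (∀r.¬B ⊔ A): entailed.

Yes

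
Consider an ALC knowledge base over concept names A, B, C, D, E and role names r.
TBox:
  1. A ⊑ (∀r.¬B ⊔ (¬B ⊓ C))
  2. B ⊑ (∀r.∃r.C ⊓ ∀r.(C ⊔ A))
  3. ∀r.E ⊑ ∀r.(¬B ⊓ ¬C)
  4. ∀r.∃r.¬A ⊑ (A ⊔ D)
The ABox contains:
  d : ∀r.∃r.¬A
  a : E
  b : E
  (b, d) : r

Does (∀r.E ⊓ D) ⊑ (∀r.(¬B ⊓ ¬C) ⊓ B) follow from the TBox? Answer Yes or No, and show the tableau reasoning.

No

1. (∀r.E ⊓ D) ⊑ (∀r.(¬B ⊓ ¬C) ⊓ B)  ⇔  ((∀r.E ⊓ D) ⊓ (∃r.(B ⊔ C) ⊔ ¬B)) unsat w.r.t. T
   apply at x₀: ∀r.E⊑∀r.(¬B ⊓ ¬C)
   open: L(x₀) ⊇ {D, ¬A, ¬B, ∀r.(¬B ⊓ ¬C), ∀r.E, …} (+ ∃-successors)
2. Hence (∀r.E ⊓ D) ⊑ (∀r.(¬B ⊓ ¬C) ⊓ B): not entailed.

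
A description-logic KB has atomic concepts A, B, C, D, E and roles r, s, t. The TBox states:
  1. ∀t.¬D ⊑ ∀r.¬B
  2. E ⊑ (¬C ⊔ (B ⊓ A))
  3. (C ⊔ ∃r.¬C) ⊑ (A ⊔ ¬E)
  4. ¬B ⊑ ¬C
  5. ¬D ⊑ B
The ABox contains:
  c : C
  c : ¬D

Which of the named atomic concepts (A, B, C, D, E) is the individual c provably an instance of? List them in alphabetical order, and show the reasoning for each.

{B, C}

1. c : A?  L(c) = {C, ¬D} ∪ {¬A}
   apply at c: ¬D⊑B
   open: L(c) ⊇ {B, C, ¬A, ¬D, ¬E, …} (+ ∃-successors) — c ∉ A possible
2. c : B?  L(c) = {C, ¬D} ∪ {¬B}
   clash {B, ¬B} at c — c ∈ B
3. c : C?  L(c) = {C, ¬D} ∪ {¬C}
   clash {C, ¬C} at c — c ∈ C
4. c : D?  L(c) = {C, ¬D} ∪ {¬D}
   apply at c: ¬D⊑B
   open: L(c) ⊇ {A, B, C, ¬D, ¬E, …} (+ ∃-successors) — c ∉ D possible
5. c : E?  L(c) = {C, ¬D} ∪ {¬E}
   apply at c: ¬D⊑B
   open: L(c) ⊇ {B, C, ¬D, ¬E, ∃t.D} (+ ∃-successors) — c ∉ E possible
6. Entailed for c: {B, C}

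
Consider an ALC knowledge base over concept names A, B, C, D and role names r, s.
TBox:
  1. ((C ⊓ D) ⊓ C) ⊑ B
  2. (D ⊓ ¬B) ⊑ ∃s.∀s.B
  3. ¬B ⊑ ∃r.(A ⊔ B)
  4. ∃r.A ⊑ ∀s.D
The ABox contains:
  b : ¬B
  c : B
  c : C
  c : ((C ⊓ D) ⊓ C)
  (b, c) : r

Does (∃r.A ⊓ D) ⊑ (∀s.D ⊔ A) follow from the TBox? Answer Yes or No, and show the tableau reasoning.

1. (∃r.A ⊓ D) ⊑ (∀s.D ⊔ A)  ⇔  ((∃r.A ⊓ D) ⊓ (∃s.¬D ⊓ ¬A)) unsat w.r.t. T
   all branches close; clash {D, ¬D} at an ∃-successor
2. Hence (∃r.A ⊓ D) ⊑ (∀s.D ⊔ A): entailed.

Yes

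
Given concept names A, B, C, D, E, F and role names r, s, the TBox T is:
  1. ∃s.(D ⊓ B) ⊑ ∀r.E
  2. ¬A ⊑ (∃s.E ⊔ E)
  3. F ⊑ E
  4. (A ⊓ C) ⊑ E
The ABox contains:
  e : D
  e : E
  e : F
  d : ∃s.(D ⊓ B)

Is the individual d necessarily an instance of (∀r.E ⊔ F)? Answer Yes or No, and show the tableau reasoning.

1. d : (∀r.E ⊔ F)?  L(d) = {∃s.(D ⊓ B)} ∪ {(∃r.¬E ⊓ ¬F)}
   clash {E, ¬E} at an ∃-successor — d ∈ (∀r.E ⊔ F)
2. Hence d : (∀r.E ⊔ F): entailed.

Yes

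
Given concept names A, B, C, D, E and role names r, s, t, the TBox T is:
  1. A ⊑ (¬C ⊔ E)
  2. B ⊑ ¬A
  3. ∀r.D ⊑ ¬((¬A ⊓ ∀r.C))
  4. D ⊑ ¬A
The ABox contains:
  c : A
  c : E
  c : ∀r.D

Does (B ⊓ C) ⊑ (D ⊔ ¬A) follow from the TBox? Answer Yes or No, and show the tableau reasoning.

Yes

1. (B ⊓ C) ⊑ (D ⊔ ¬A)  ⇔  ((B ⊓ C) ⊓ (¬D ⊓ A)) unsat w.r.t. T
   all branches close; clash {A, ¬A} at x₀
2. Hence (B ⊓ C) ⊑ (D ⊔ ¬A): entailed.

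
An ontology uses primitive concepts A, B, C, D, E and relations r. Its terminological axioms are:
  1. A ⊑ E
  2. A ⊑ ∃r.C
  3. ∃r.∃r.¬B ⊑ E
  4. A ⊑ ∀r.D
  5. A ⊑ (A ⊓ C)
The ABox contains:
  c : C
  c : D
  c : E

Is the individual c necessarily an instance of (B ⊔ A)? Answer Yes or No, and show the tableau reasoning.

No

1. c : (B ⊔ A)?  L(c) = {C, D, E} ∪ {(¬B ⊓ ¬A)}
   open: L(c) ⊇ {C, D, E, ¬A, ¬B} — c ∉ (B ⊔ A) possible
2. Hence c : (B ⊔ A): not entailed.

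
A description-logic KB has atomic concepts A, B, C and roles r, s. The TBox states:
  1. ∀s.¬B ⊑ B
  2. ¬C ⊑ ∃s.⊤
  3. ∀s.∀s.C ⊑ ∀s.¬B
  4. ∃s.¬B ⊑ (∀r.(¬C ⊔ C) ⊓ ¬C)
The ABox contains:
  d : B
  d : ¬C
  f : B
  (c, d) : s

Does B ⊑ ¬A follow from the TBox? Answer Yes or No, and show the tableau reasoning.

No

1. B ⊑ ¬A  ⇔  (B ⊓ A) unsat w.r.t. T
   open: L(x₀) ⊇ {A, B, C, ∀s.B, ∃s.∃s.¬C} (+ ∃-successors)
2. Hence B ⊑ ¬A: not entailed.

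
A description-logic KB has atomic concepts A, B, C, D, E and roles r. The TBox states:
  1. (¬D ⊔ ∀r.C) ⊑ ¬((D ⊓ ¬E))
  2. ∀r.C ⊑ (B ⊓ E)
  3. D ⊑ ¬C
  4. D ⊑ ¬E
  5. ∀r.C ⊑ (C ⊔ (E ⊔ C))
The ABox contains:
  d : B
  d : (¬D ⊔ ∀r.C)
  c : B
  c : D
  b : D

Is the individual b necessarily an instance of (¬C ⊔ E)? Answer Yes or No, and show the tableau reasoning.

Yes

1. b : (¬C ⊔ E)?  L(b) = {D} ∪ {(C ⊓ ¬E)}
   clash {C, ¬C} at b — b ∈ (¬C ⊔ E)
2. Hence b : (¬C ⊔ E): entailed.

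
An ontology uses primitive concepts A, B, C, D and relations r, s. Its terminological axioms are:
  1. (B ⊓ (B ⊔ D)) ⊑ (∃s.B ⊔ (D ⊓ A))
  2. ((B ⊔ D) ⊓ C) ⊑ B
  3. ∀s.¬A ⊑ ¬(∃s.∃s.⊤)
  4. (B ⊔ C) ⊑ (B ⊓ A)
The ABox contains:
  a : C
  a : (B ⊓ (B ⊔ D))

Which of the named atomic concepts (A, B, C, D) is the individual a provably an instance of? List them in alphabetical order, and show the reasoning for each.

1. a : A?  L(a) = {C, (B ⊓ (B ⊔ D))} ∪ {¬A}
   clash {A, ¬A} at a — a ∈ A
2. a : B?  L(a) = {C, (B ⊓ (B ⊔ D))} ∪ {¬B}
   clash {B, ¬B} at a — a ∈ B
3. a : C?  L(a) = {C, (B ⊓ (B ⊔ D))} ∪ {¬C}
   clash {C, ¬C} at a — a ∈ C
4. a : D?  L(a) = {C, (B ⊓ (B ⊔ D))} ∪ {¬D}
   apply at a: (B ⊓ (B ⊔ D))⊑(∃s.B ⊔ (D ⊓ A))
   open: L(a) ⊇ {A, B, C, ¬D, ∃s.A, …} (+ ∃-successors) — a ∉ D possible
5. Entailed for a: {A, B, C}

{A, B, C}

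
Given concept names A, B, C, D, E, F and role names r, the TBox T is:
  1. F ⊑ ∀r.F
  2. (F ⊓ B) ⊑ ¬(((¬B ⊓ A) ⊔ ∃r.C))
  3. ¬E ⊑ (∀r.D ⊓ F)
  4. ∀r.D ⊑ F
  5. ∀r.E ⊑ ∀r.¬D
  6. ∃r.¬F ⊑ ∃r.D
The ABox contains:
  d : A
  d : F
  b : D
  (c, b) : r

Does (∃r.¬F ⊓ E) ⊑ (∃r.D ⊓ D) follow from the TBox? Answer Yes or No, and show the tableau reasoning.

1. (∃r.¬F ⊓ E) ⊑ (∃r.D ⊓ D)  ⇔  ((∃r.¬F ⊓ E) ⊓ (∀r.¬D ⊔ ¬D)) unsat w.r.t. T
   apply at x₀: ∃r.¬F⊑∃r.D
   open: L(x₀) ⊇ {E, ¬D, ¬F, ∃r.D, ∃r.¬D, …} (+ ∃-successors)
2. Hence (∃r.¬F ⊓ E) ⊑ (∃r.D ⊓ D): not entailed.

No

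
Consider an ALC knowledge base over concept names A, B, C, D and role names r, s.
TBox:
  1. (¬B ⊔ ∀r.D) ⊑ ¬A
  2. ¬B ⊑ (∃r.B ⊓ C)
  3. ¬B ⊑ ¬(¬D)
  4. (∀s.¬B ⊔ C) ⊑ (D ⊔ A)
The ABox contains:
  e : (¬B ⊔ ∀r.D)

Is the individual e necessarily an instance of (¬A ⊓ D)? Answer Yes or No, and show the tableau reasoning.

No

1. e : (¬A ⊓ D)?  L(e) = {(¬B ⊔ ∀r.D)} ∪ {(A ⊔ ¬D)}
   apply at e: (¬B ⊔ ∀r.D)⊑¬A
   open: L(e) ⊇ {B, ¬A, ¬C, ¬D, ∀r.D, …} (+ ∃-successors) — e ∉ (¬A ⊓ D) possible
2. Hence e : (¬A ⊓ D): not entailed.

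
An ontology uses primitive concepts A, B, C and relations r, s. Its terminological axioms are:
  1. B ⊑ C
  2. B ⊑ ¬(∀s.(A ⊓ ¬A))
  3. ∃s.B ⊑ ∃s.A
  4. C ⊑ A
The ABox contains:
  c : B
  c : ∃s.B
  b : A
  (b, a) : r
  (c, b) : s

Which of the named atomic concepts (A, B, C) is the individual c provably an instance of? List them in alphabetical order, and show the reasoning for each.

{A, B, C}

1. c : A?  L(c) = {B, ∃s.B} ∪ {¬A}
   clash {A, ¬A} at c — c ∈ A
2. c : B?  L(c) = {B, ∃s.B} ∪ {¬B}
   clash {B, ¬B} at c — c ∈ B
3. c : C?  L(c) = {B, ∃s.B} ∪ {¬C}
   clash {C, ¬C} at c — c ∈ C
4. Entailed for c: {A, B, C}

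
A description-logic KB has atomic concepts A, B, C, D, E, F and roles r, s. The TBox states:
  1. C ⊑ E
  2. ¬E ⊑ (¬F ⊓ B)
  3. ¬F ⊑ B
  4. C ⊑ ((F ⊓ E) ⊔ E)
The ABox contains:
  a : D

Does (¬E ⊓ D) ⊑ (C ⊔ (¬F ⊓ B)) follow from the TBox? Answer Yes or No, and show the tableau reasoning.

1. (¬E ⊓ D) ⊑ (C ⊔ (¬F ⊓ B))  ⇔  ((¬E ⊓ D) ⊓ (¬C ⊓ (F ⊔ ¬B))) unsat w.r.t. T
   all branches close; clash {B, ¬B} at x₀
2. Hence (¬E ⊓ D) ⊑ (C ⊔ (¬F ⊓ B)): entailed.

Yes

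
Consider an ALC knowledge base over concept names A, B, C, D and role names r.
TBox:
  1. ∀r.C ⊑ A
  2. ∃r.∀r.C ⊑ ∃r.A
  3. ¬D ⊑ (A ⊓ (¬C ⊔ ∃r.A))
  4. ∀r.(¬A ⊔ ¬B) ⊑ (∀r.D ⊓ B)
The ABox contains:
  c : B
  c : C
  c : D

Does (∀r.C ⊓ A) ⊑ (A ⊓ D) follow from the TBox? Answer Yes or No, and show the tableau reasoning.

No

1. (∀r.C ⊓ A) ⊑ (A ⊓ D)  ⇔  ((∀r.C ⊓ A) ⊓ (¬A ⊔ ¬D)) unsat w.r.t. T
   open: L(x₀) ⊇ {A, ¬C, ¬D, ∀r.C, ∀r.∃r.¬C, …} (+ ∃-successors)
2. Hence (∀r.C ⊓ A) ⊑ (A ⊓ D): not entailed.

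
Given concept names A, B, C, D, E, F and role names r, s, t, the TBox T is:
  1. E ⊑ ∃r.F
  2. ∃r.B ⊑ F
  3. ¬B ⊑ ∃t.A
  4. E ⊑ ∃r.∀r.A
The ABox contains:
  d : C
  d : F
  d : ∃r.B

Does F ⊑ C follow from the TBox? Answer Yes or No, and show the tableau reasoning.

No

1. F ⊑ C  ⇔  (F ⊓ ¬C) unsat w.r.t. T
   open: L(x₀) ⊇ {B, F, ¬C, ¬E}
2. Hence F ⊑ C: not entailed.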